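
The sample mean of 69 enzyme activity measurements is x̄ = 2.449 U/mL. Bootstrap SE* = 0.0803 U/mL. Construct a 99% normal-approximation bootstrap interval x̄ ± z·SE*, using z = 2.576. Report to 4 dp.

(2.2421, 2.6559)

Margin = 2.576 × 0.0803 = 0.20685
Interval: 2.449 ± 0.20685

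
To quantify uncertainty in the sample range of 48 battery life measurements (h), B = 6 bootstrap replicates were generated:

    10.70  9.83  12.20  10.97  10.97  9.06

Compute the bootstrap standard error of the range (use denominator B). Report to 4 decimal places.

SE* = 0.9837

Bootstrap SE is the standard deviation of the 6 replicate ranges.
Mean of replicates: (10.70 + 9.83 + 12.20 + 10.97 + 10.97 + 9.06) / 6 = 63.73000 / 6 = 10.62167
Sum of squared deviations: (+0.07833)² + (−0.79167)² + (+1.57833)² + (+0.34833)² + (+0.34833)² + (−1.56167)² = 5.80548
Variance = 5.80548 / 6 = 0.96758
SE* = √0.96758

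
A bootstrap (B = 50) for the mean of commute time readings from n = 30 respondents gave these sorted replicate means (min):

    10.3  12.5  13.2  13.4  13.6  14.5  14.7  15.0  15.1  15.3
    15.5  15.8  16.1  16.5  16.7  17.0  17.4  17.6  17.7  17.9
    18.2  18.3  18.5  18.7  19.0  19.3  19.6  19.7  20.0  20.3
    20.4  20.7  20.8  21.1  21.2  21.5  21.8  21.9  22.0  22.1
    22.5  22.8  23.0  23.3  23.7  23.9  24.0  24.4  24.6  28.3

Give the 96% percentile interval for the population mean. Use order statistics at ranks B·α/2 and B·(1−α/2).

α = 0.04; lower rank = 50 × 0.020 = 1; upper rank = 50 × 0.980 = 49.
The 1st smallest replicate is 10.3; the 49th is 24.6.

(10.3, 24.6)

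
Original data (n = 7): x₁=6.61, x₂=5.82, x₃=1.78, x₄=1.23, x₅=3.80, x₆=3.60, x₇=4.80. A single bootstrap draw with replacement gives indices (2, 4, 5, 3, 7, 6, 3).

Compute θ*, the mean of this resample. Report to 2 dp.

Resample values: 5.82, 1.23, 3.80, 1.78, 4.80, 3.60, 1.78.
Mean = (5.82 + 1.23 + 3.80 + 1.78 + 4.80 + 3.60 + 1.78) / 7 = 22.810 / 7 = 3.26

θ* = 3.26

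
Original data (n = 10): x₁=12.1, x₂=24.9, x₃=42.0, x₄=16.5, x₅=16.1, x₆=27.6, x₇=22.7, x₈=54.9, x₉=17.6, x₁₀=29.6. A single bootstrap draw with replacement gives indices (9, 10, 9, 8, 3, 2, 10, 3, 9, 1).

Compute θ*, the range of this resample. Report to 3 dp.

Resample values: 17.6, 29.6, 17.6, 54.9, 42.0, 24.9, 29.6, 42.0, 17.6, 12.1.
Range = 54.9 − 12.1 = 42.800

θ* = 42.800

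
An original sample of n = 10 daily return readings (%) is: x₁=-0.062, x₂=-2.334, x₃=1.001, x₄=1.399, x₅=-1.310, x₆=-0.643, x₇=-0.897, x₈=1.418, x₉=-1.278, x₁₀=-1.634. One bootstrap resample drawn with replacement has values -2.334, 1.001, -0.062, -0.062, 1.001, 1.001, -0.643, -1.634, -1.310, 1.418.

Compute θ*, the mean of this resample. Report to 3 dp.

Mean = ((-2.334) + 1.001 + (-0.062) + (-0.062) + 1.001 + 1.001 + (-0.643) + (-1.634) + (-1.310) + 1.418) / 10 = -1.6240 / 10 = -0.162

θ* = -0.162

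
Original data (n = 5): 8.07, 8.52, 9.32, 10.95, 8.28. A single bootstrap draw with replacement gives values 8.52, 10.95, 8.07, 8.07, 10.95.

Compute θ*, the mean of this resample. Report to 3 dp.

Mean = (8.52 + 10.95 + 8.07 + 8.07 + 10.95) / 5 = 46.560 / 5 = 9.312

θ* = 9.312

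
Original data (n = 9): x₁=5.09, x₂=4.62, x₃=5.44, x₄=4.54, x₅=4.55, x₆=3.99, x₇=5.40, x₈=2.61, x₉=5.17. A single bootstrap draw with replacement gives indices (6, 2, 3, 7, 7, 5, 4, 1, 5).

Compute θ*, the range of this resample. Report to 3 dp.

Resample values: 3.99, 4.62, 5.44, 5.40, 5.40, 4.55, 4.54, 5.09, 4.55.
Range = 5.44 − 3.99 = 1.450

θ* = 1.450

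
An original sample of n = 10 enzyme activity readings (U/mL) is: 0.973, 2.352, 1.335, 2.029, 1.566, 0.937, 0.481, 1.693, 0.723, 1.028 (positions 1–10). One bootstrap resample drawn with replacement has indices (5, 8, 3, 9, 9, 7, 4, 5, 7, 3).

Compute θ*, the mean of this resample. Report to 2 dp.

θ* = 1.19

Resample values: 1.566, 1.693, 1.335, 0.723, 0.723, 0.481, 2.029, 1.566, 0.481, 1.335.
Mean = (1.566 + 1.693 + 1.335 + 0.723 + 0.723 + 0.481 + 2.029 + 1.566 + 0.481 + 1.335) / 10 = 11.9320 / 10 = 1.19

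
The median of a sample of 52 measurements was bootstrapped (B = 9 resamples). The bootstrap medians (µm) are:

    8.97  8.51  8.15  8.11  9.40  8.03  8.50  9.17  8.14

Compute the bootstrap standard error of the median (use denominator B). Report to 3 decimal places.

SE* = 0.481

Bootstrap SE is the standard deviation of the 9 replicate medians.
Mean of replicates: (8.97 + 8.51 + 8.15 + 8.11 + 9.40 + 8.03 + 8.50 + 9.17 + 8.14) / 9 = 76.9800 / 9 = 8.5533
Sum of squared deviations: (+0.4167)² + (−0.0433)² + (−0.4033)² + (−0.4433)² + (+0.8467)² + (−0.5233)² + (−0.0533)² + (+0.6167)² + (−0.4133)² = 2.0794
Variance = 2.0794 / 9 = 0.2310
SE* = √0.2310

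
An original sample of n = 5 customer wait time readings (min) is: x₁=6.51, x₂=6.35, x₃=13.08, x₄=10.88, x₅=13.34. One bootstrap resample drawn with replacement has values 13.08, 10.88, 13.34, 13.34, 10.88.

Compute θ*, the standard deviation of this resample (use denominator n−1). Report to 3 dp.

Mean = 12.3040; sum of squared deviations = 6.8043
s² = 6.8043 / 4 = 1.7011
s = √1.7011 = 1.304

θ* = 1.304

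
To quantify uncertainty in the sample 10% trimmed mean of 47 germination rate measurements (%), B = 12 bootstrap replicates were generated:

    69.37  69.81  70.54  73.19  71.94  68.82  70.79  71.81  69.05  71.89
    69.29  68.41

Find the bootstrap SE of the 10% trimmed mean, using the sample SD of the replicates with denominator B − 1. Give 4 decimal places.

Bootstrap SE is the standard deviation of the 12 replicate 10% trimmed means.
Mean of replicates: (69.37 + 69.81 + 70.54 + 73.19 + 71.94 + 68.82 + 70.79 + 71.81 + 69.05 + 71.89 + 69.29 + 68.41) / 12 = 844.91000 / 12 = 70.40917
Sum of squared deviations: (−1.03917)² + (−0.59917)² + (+0.13083)² + (+2.78083)² + (+1.53083)² + (−1.58917)² + (+0.38083)² + (+1.40083)² + (−1.35917)² + (+1.48083)² + (−1.11917)² + (−1.99917)² = 25.45469
Variance = 25.45469 / 11 = 2.31406
SE* = √2.31406

SE* = 1.5212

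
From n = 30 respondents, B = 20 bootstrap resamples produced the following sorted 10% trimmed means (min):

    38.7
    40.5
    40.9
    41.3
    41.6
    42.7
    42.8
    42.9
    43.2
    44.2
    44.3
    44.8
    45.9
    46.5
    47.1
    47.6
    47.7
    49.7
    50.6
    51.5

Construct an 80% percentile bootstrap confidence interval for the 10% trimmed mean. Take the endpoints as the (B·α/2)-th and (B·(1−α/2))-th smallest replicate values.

α = 0.20; lower rank = 20 × 0.100 = 2; upper rank = 20 × 0.900 = 18.
The 2nd smallest replicate is 40.5; the 18th is 49.7.

(40.5, 49.7)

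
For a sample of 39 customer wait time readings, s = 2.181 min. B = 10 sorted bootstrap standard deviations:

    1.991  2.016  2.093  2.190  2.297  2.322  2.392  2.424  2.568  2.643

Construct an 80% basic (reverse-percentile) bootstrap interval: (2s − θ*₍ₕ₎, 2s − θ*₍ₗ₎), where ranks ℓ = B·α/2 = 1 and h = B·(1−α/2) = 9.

Percentile endpoints at ranks 1 and 9: θ*₍1₎ = 1.991, θ*₍9₎ = 2.568.
Basic interval reflects these around s:
  lower = 2 × 2.181 − 2.568 = 1.794
  upper = 2 × 2.181 − 1.991 = 2.371

(1.794, 2.371)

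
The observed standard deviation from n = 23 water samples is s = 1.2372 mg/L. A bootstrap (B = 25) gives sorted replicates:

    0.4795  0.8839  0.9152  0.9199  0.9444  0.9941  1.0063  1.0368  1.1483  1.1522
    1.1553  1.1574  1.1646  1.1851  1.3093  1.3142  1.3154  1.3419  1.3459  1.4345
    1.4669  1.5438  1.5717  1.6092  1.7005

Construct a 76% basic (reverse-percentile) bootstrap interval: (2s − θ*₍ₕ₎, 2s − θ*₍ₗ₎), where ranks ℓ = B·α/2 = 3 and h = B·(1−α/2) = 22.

Percentile endpoints at ranks 3 and 22: θ*₍3₎ = 0.9152, θ*₍22₎ = 1.5438.
Basic interval reflects these around s:
  lower = 2 × 1.2372 − 1.5438 = 0.9306
  upper = 2 × 1.2372 − 0.9152 = 1.5592

(0.9306, 1.5592)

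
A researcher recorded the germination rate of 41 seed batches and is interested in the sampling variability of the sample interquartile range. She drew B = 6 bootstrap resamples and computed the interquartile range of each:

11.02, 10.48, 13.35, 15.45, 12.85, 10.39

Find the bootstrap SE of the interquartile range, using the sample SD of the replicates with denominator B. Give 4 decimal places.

SE* = 1.8219

Bootstrap SE is the standard deviation of the 6 replicate interquartile ranges.
Mean of replicates: (11.02 + 10.48 + 13.35 + 15.45 + 12.85 + 10.39) / 6 = 73.54000 / 6 = 12.25667
Sum of squared deviations: (−1.23667)² + (−1.77667)² + (+1.09333)² + (+3.19333)² + (+0.59333)² + (−1.86667)² = 19.91513
Variance = 19.91513 / 6 = 3.31919
SE* = √3.31919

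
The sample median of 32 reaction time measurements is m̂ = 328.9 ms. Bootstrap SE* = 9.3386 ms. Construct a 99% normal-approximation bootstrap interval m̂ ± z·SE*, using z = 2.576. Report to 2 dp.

Margin = 2.576 × 9.3386 = 24.056
Interval: 328.9 ± 24.056

(304.84, 352.96)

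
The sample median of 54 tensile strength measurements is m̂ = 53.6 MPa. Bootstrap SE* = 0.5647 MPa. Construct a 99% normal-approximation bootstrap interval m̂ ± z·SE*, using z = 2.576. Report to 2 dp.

Margin = 2.576 × 0.5647 = 1.455
Interval: 53.6 ± 1.455

(52.15, 55.05)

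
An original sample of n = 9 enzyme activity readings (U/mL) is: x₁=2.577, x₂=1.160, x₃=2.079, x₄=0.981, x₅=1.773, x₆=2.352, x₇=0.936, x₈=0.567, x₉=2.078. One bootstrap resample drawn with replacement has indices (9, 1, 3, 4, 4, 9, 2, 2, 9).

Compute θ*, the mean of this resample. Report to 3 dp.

Resample values: 2.078, 2.577, 2.079, 0.981, 0.981, 2.078, 1.160, 1.160, 2.078.
Mean = (2.078 + 2.577 + 2.079 + 0.981 + 0.981 + 2.078 + 1.160 + 1.160 + 2.078) / 9 = 15.1720 / 9 = 1.686

θ* = 1.686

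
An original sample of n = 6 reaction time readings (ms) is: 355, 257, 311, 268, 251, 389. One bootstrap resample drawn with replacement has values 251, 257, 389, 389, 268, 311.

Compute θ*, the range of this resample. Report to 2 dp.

θ* = 138.00

Range = 389 − 251 = 138.00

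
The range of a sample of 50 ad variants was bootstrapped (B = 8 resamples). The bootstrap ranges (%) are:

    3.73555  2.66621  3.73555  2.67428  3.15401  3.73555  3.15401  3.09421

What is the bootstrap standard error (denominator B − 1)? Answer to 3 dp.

Bootstrap SE is the standard deviation of the 8 replicate ranges.
Mean of replicates: (3.73555 + 2.66621 + 3.73555 + 2.67428 + 3.15401 + 3.73555 + 3.15401 + 3.09421) / 8 = 25.949370 / 8 = 3.243671
Sum of squared deviations: (+0.491879)² + (−0.577461)² + (+0.491879)² + (−0.569391)² + (−0.089661)² + (+0.491879)² + (−0.089661)² + (−0.149461)² = 1.421919
Variance = 1.421919 / 7 = 0.203131
SE* = √0.203131

SE* = 0.451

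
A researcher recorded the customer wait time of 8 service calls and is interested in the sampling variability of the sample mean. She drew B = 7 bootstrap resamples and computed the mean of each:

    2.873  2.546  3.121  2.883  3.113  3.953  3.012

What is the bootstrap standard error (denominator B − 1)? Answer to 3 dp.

SE* = 0.435

Bootstrap SE is the standard deviation of the 7 replicate means.
Mean of replicates: (2.873 + 2.546 + 3.121 + 2.883 + 3.113 + 3.953 + 3.012) / 7 = 21.5010 / 7 = 3.0716
Sum of squared deviations: (−0.1986)² + (−0.5256)² + (+0.0494)² + (−0.1886)² + (+0.0414)² + (+0.8814)² + (−0.0596)² = 1.1358
Variance = 1.1358 / 6 = 0.1893
SE* = √0.1893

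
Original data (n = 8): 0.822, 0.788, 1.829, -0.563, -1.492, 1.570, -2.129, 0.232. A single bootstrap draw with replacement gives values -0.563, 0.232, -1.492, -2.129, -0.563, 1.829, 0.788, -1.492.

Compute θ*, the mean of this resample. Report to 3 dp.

θ* = -0.424

Mean = ((-0.563) + 0.232 + (-1.492) + (-2.129) + (-0.563) + 1.829 + 0.788 + (-1.492)) / 8 = -3.3900 / 8 = -0.424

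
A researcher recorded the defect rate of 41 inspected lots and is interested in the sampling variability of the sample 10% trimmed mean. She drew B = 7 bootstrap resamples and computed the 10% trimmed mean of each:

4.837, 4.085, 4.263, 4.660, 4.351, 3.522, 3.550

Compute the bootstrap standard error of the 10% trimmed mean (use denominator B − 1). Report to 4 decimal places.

SE* = 0.5061

Bootstrap SE is the standard deviation of the 7 replicate 10% trimmed means.
Mean of replicates: (4.837 + 4.085 + 4.263 + 4.660 + 4.351 + 3.522 + 3.550) / 7 = 29.26800 / 7 = 4.18114
Sum of squared deviations: (+0.65586)² + (−0.09614)² + (+0.08186)² + (+0.47886)² + (+0.16986)² + (−0.65914)² + (−0.63114)² = 1.53706
Variance = 1.53706 / 6 = 0.25618
SE* = √0.25618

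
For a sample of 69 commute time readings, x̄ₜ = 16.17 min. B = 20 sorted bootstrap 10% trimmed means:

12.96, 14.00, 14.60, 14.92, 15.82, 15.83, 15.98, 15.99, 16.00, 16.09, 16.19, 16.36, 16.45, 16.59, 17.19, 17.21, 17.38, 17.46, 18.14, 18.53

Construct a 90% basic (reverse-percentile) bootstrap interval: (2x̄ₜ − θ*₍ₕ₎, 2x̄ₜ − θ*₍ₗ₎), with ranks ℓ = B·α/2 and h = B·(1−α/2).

Percentile endpoints at ranks 1 and 19: θ*₍1₎ = 12.96, θ*₍19₎ = 18.14.
Basic interval reflects these around x̄ₜ:
  lower = 2 × 16.17 − 18.14 = 14.20
  upper = 2 × 16.17 − 12.96 = 19.38

(14.20, 19.38)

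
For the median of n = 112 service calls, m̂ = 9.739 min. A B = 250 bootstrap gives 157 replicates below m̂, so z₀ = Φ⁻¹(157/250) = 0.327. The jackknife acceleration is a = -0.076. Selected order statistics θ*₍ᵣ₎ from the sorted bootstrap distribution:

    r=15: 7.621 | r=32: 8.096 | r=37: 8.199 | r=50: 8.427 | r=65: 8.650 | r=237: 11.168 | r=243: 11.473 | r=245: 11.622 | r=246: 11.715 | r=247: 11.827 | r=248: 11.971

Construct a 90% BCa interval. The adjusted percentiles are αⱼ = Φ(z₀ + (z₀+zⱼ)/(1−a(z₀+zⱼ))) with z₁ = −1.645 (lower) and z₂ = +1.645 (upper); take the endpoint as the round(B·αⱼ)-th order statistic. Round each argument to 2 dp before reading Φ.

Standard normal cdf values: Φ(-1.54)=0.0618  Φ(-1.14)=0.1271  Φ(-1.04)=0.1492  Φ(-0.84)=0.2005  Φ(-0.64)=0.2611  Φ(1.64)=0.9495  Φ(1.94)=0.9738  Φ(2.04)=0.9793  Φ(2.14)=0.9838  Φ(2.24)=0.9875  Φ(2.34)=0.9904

(8.096, 11.622)

Lower: z₀ + z₁ = 0.327 + (-1.645) = -1.318; 1 − a(z₀+z₁) = 1 − (-0.076)(-1.318) = 0.8998; argument = 0.327 + (-1.318)/0.8998 = -1.1377 → -1.14.
α₁ = Φ(-1.14) = 0.1271; rank = round(250 × 0.1271) = 32; θ*₍32₎ = 8.096.
Upper: z₀ + z₂ = 1.972; 1 − a(z₀+z₂) = 1.1499; argument = 2.0420 → 2.04; α₂ = 0.9793; rank = 245; θ*₍245₎ = 11.622.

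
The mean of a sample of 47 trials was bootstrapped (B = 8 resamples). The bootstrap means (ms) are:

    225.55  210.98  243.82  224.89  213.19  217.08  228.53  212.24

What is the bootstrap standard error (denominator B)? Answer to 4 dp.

Bootstrap SE is the standard deviation of the 8 replicate means.
Mean of replicates: (225.55 + 210.98 + 243.82 + 224.89 + 213.19 + 217.08 + 228.53 + 212.24) / 8 = 1776.28000 / 8 = 222.03500
Sum of squared deviations: (+3.51500)² + (−11.05500)² + (+21.78500)² + (+2.85500)² + (−8.84500)² + (−4.95500)² + (+6.49500)² + (−9.79500)² = 858.21860
Variance = 858.21860 / 8 = 107.27732
SE* = √107.27732

SE* = 10.3575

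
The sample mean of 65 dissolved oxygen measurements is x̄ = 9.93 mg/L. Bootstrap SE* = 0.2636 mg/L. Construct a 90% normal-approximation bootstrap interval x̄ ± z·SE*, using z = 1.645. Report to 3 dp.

(9.496, 10.364)

Margin = 1.645 × 0.2636 = 0.4336
Interval: 9.93 ± 0.4336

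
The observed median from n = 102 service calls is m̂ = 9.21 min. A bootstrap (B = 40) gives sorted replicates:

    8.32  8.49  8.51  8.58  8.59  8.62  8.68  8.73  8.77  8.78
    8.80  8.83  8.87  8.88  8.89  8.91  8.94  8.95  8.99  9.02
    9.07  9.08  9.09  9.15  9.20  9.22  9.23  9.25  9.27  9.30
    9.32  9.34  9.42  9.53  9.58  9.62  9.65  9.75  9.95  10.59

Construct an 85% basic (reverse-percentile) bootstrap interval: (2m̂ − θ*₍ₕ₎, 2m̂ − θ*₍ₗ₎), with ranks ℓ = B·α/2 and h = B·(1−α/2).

Percentile endpoints at ranks 3 and 37: θ*₍3₎ = 8.51, θ*₍37₎ = 9.65.
Basic interval reflects these around m̂:
  lower = 2 × 9.21 − 9.65 = 8.77
  upper = 2 × 9.21 − 8.51 = 9.91

(8.77, 9.91)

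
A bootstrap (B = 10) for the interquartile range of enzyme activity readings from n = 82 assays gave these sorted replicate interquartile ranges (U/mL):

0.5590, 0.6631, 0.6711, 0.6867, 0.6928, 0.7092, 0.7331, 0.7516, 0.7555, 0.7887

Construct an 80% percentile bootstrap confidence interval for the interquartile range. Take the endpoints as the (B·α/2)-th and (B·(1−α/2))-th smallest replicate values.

(0.5590, 0.7555)

α = 0.20; lower rank = 10 × 0.100 = 1; upper rank = 10 × 0.900 = 9.
The 1st smallest replicate is 0.5590; the 9th is 0.7555.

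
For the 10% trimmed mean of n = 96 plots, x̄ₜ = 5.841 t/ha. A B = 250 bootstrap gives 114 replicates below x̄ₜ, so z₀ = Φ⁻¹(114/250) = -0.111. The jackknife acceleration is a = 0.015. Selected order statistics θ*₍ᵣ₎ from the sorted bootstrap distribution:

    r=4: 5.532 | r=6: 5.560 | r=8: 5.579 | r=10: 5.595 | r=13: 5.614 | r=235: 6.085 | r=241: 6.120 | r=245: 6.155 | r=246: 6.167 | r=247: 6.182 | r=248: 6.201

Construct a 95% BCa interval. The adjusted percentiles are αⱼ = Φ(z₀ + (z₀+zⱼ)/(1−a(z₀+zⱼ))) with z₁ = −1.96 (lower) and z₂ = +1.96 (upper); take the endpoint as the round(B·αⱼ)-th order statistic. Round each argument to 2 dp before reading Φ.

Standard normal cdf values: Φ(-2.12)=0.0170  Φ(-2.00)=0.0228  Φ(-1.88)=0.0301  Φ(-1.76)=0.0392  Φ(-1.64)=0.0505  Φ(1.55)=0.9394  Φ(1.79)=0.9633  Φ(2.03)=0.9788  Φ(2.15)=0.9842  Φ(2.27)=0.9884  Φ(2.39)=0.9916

(5.532, 6.120)

Lower: z₀ + z₁ = -0.111 + (-1.960) = -2.071; 1 − a(z₀+z₁) = 1 − (0.015)(-2.071) = 1.0311; argument = -0.111 + (-2.071)/1.0311 = -2.1196 → -2.12.
α₁ = Φ(-2.12) = 0.0170; rank = round(250 × 0.0170) = 4; θ*₍4₎ = 5.532.
Upper: z₀ + z₂ = 1.849; 1 − a(z₀+z₂) = 0.9723; argument = 1.7907 → 1.79; α₂ = 0.9633; rank = 241; θ*₍241₎ = 6.120.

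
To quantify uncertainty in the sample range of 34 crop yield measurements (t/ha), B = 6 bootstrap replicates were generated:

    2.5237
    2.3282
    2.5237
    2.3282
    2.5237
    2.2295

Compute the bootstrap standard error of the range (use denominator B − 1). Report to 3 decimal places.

Bootstrap SE is the standard deviation of the 6 replicate ranges.
Mean of replicates: (2.5237 + 2.3282 + 2.5237 + 2.3282 + 2.5237 + 2.2295) / 6 = 14.45700 / 6 = 2.40950
Sum of squared deviations: (+0.11420)² + (−0.08130)² + (+0.11420)² + (−0.08130)² + (+0.11420)² + (−0.18000)² = 0.08474
Variance = 0.08474 / 5 = 0.01695
SE* = √0.01695

SE* = 0.130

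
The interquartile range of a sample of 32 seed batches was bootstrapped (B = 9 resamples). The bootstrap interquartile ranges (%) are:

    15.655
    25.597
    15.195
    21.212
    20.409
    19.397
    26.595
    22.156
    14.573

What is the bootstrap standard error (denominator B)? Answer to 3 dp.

SE* = 4.121

Bootstrap SE is the standard deviation of the 9 replicate interquartile ranges.
Mean of replicates: (15.655 + 25.597 + 15.195 + 21.212 + 20.409 + 19.397 + 26.595 + 22.156 + 14.573) / 9 = 180.7890 / 9 = 20.0877
Sum of squared deviations: (−4.4327)² + (+5.5093)² + (−4.8927)² + (+1.1243)² + (+0.3213)² + (−0.6907)² + (+6.5073)² + (+2.0683)² + (−5.5147)² = 152.8188
Variance = 152.8188 / 9 = 16.9799
SE* = √16.9799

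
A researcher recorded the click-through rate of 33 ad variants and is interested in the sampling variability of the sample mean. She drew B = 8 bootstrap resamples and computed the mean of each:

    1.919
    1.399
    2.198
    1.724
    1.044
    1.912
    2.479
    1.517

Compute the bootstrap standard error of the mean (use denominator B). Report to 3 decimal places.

SE* = 0.427

Bootstrap SE is the standard deviation of the 8 replicate means.
Mean of replicates: (1.919 + 1.399 + 2.198 + 1.724 + 1.044 + 1.912 + 2.479 + 1.517) / 8 = 14.1920 / 8 = 1.7740
Sum of squared deviations: (+0.1450)² + (−0.3750)² + (+0.4240)² + (−0.0500)² + (−0.7300)² + (+0.1380)² + (+0.7050)² + (−0.2570)² = 1.4589
Variance = 1.4589 / 8 = 0.1824
SE* = √0.1824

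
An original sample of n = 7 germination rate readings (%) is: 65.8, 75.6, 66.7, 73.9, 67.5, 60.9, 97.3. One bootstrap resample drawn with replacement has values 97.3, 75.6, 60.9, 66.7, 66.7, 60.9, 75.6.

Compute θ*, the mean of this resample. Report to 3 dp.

Mean = (97.3 + 75.6 + 60.9 + 66.7 + 66.7 + 60.9 + 75.6) / 7 = 503.70 / 7 = 71.957

θ* = 71.957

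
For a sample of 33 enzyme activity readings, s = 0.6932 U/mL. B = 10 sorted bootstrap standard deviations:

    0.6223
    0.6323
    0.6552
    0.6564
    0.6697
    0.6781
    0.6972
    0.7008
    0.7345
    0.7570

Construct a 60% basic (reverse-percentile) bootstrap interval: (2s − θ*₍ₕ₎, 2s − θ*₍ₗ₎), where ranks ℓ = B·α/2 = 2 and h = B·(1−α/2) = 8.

(0.6856, 0.7541)

Percentile endpoints at ranks 2 and 8: θ*₍2₎ = 0.6323, θ*₍8₎ = 0.7008.
Basic interval reflects these around s:
  lower = 2 × 0.6932 − 0.7008 = 0.6856
  upper = 2 × 0.6932 − 0.6323 = 0.7541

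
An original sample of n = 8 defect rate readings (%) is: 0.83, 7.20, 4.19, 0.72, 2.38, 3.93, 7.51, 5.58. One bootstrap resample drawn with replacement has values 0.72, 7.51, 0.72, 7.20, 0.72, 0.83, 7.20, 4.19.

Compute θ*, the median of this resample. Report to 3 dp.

θ* = 2.510

Sorted: 0.72, 0.72, 0.72, 0.83, 4.19, 7.20, 7.20, 7.51
Median = average of the two middle values = 2.510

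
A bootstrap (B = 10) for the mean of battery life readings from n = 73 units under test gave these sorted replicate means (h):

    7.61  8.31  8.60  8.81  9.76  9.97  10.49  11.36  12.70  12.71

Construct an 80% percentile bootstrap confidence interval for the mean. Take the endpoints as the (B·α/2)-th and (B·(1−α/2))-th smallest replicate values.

α = 0.20; lower rank = 10 × 0.100 = 1; upper rank = 10 × 0.900 = 9.
The 1st smallest replicate is 7.61; the 9th is 12.70.

(7.61, 12.70)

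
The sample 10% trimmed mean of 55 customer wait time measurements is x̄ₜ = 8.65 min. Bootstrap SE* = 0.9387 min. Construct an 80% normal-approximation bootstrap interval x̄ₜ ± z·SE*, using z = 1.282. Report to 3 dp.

(7.447, 9.853)

Margin = 1.282 × 0.9387 = 1.2034
Interval: 8.65 ± 1.2034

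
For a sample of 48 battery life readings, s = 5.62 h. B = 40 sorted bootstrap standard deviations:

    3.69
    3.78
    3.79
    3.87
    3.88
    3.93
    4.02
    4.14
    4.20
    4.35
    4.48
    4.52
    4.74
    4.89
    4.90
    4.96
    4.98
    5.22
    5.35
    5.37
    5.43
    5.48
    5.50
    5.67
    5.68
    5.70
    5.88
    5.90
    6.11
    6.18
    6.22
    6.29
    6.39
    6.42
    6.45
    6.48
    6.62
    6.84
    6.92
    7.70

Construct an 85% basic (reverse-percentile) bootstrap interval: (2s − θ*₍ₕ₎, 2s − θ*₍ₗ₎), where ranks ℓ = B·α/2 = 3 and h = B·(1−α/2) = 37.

(4.62, 7.45)

Percentile endpoints at ranks 3 and 37: θ*₍3₎ = 3.79, θ*₍37₎ = 6.62.
Basic interval reflects these around s:
  lower = 2 × 5.62 − 6.62 = 4.62
  upper = 2 × 5.62 − 3.79 = 7.45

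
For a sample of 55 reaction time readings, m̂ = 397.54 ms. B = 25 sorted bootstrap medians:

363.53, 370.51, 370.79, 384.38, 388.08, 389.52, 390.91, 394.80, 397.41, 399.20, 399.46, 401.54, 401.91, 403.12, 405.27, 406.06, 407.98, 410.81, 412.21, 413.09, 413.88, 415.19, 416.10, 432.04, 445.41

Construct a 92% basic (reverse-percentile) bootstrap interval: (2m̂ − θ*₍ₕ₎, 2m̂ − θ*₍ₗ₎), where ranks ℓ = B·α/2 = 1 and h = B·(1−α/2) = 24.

(363.04, 431.55)

Percentile endpoints at ranks 1 and 24: θ*₍1₎ = 363.53, θ*₍24₎ = 432.04.
Basic interval reflects these around m̂:
  lower = 2 × 397.54 − 432.04 = 363.04
  upper = 2 × 397.54 − 363.53 = 431.55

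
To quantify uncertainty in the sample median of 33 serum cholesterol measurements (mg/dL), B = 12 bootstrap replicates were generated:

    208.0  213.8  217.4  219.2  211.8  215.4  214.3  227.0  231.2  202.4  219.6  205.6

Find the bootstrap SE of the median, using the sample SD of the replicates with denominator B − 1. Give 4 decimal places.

Bootstrap SE is the standard deviation of the 12 replicate medians.
Mean of replicates: (208.0 + 213.8 + 217.4 + 219.2 + 211.8 + 215.4 + 214.3 + 227.0 + 231.2 + 202.4 + 219.6 + 205.6) / 12 = 2585.70000 / 12 = 215.47500
Sum of squared deviations: (−7.47500)² + (−1.67500)² + (+1.92500)² + (+3.72500)² + (−3.67500)² + (−0.07500)² + (−1.17500)² + (+11.52500)² + (+15.72500)² + (−13.07500)² + (+4.12500)² + (−9.87500)² = 756.74250
Variance = 756.74250 / 11 = 68.79477
SE* = √68.79477

SE* = 8.2943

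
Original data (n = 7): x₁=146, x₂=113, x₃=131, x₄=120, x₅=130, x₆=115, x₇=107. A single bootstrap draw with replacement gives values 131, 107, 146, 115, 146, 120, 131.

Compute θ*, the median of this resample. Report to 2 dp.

θ* = 131.00

Sorted: 107, 115, 120, 131, 131, 146, 146
Median = middle value = 131.00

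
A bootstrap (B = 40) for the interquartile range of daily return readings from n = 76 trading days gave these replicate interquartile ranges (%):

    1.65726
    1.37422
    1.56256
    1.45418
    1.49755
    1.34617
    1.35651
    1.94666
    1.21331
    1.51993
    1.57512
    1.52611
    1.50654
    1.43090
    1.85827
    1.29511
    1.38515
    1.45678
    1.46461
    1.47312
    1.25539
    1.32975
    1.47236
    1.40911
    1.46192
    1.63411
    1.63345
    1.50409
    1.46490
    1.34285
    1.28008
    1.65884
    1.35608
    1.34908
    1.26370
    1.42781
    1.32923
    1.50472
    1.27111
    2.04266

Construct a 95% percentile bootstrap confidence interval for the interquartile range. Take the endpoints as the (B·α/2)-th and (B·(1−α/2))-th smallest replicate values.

Sorted replicates: 1.21331, 1.25539, 1.26370, 1.27111, 1.28008, 1.29511, 1.32923, 1.32975, 1.34285, 1.34617, 1.34908, 1.35608, 1.35651, 1.37422, 1.38515, 1.40911, 1.42781, 1.43090, 1.45418, 1.45678, 1.46192, 1.46461, 1.46490, 1.47236, 1.47312, 1.49755, 1.50409, 1.50472, 1.50654, 1.51993, 1.52611, 1.56256, 1.57512, 1.63345, 1.63411, 1.65726, 1.65884, 1.85827, 1.94666, 2.04266
α = 0.05; lower rank = 40 × 0.025 = 1; upper rank = 40 × 0.975 = 39.
The 1st smallest replicate is 1.21331; the 39th is 1.94666.

(1.21331, 1.94666)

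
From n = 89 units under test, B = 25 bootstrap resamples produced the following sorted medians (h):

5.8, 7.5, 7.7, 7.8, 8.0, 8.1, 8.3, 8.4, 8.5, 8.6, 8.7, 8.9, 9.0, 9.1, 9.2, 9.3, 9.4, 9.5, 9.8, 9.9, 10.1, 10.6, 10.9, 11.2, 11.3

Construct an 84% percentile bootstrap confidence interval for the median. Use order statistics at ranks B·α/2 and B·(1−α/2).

(7.5, 10.9)

α = 0.16; lower rank = 25 × 0.080 = 2; upper rank = 25 × 0.920 = 23.
The 2nd smallest replicate is 7.5; the 23rd is 10.9.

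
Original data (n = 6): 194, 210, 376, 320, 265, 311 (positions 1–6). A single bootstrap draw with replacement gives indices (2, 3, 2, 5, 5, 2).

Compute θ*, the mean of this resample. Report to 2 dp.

θ* = 256.00

Resample values: 210, 376, 210, 265, 265, 210.
Mean = (210 + 376 + 210 + 265 + 265 + 210) / 6 = 1536.0 / 6 = 256.00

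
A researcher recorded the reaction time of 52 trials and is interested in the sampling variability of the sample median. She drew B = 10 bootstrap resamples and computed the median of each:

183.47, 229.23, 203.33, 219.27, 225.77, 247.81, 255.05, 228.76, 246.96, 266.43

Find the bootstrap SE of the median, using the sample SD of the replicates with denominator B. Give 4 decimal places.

SE* = 23.5951

Bootstrap SE is the standard deviation of the 10 replicate medians.
Mean of replicates: (183.47 + 229.23 + 203.33 + 219.27 + 225.77 + 247.81 + 255.05 + 228.76 + 246.96 + 266.43) / 10 = 2306.08000 / 10 = 230.60800
Sum of squared deviations: (−47.13800)² + (−1.37800)² + (−27.27800)² + (−11.33800)² + (−4.83800)² + (+17.20200)² + (+24.44200)² + (−1.84800)² + (+16.35200)² + (+35.82200)² = 5567.27456
Variance = 5567.27456 / 10 = 556.72746
SE* = √556.72746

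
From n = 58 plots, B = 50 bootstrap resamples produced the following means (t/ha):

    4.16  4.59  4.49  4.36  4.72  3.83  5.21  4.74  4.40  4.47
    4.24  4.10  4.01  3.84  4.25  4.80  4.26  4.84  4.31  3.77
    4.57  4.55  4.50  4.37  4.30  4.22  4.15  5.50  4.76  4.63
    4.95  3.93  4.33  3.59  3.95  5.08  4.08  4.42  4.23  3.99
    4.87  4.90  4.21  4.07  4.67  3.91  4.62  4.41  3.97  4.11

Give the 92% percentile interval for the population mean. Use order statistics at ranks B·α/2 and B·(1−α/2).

(3.77, 5.08)

Sorted replicates: 3.59, 3.77, 3.83, 3.84, 3.91, 3.93, 3.95, 3.97, 3.99, 4.01, 4.07, 4.08, 4.10, 4.11, 4.15, 4.16, 4.21, 4.22, 4.23, 4.24, 4.25, 4.26, 4.30, 4.31, 4.33, 4.36, 4.37, 4.40, 4.41, 4.42, 4.47, 4.49, 4.50, 4.55, 4.57, 4.59, 4.62, 4.63, 4.67, 4.72, 4.74, 4.76, 4.80, 4.84, 4.87, 4.90, 4.95, 5.08, 5.21, 5.50
α = 0.08; lower rank = 50 × 0.040 = 2; upper rank = 50 × 0.960 = 48.
The 2nd smallest replicate is 3.77; the 48th is 5.08.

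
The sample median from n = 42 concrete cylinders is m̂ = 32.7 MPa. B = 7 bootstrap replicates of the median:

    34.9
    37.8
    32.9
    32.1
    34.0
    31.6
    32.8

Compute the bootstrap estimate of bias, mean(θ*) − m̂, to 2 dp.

mean(θ*) = (34.9 + 37.8 + 32.9 + 32.1 + 34.0 + 31.6 + 32.8) / 7 = 33.729
bias = 33.729 − 32.7

bias = +1.03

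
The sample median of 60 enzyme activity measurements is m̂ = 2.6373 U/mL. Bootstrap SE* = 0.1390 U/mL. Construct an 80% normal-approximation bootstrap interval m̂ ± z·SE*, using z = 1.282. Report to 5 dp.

(2.45910, 2.81550)

Margin = 1.282 × 0.1390 = 0.178198
Interval: 2.6373 ± 0.178198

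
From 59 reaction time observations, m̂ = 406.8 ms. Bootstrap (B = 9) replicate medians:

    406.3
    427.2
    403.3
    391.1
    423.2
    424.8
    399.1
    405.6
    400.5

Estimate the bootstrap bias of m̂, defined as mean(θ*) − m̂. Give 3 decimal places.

mean(θ*) = (406.3 + 427.2 + 403.3 + 391.1 + 423.2 + 424.8 + 399.1 + 405.6 + 400.5) / 9 = 409.0111
bias = 409.0111 − 406.8

bias = +2.211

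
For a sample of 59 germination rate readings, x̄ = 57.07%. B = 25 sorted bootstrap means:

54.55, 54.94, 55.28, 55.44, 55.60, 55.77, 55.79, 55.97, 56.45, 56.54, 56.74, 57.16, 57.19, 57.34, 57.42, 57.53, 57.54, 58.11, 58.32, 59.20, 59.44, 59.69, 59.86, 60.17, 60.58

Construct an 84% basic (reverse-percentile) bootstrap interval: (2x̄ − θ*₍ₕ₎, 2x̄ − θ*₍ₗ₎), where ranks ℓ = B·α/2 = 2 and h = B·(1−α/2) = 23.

(54.28, 59.20)

Percentile endpoints at ranks 2 and 23: θ*₍2₎ = 54.94, θ*₍23₎ = 59.86.
Basic interval reflects these around x̄:
  lower = 2 × 57.07 − 59.86 = 54.28
  upper = 2 × 57.07 − 54.94 = 59.20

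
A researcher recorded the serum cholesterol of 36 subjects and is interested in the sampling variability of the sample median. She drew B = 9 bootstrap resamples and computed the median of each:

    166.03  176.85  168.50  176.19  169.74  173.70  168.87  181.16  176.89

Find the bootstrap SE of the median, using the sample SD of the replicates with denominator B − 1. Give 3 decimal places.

SE* = 5.045

Bootstrap SE is the standard deviation of the 9 replicate medians.
Mean of replicates: (166.03 + 176.85 + 168.50 + 176.19 + 169.74 + 173.70 + 168.87 + 181.16 + 176.89) / 9 = 1557.9300 / 9 = 173.1033
Sum of squared deviations: (−7.0733)² + (+3.7467)² + (−4.6033)² + (+3.0867)² + (−3.3633)² + (+0.5967)² + (−4.2333)² + (+8.0567)² + (+3.7867)² = 203.6256
Variance = 203.6256 / 8 = 25.4532
SE* = √25.4532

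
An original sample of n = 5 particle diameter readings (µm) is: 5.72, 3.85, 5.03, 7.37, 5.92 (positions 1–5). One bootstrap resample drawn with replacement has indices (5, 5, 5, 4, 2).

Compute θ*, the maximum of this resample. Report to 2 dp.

θ* = 7.37

Resample values: 5.92, 5.92, 5.92, 7.37, 3.85.
Maximum = 7.37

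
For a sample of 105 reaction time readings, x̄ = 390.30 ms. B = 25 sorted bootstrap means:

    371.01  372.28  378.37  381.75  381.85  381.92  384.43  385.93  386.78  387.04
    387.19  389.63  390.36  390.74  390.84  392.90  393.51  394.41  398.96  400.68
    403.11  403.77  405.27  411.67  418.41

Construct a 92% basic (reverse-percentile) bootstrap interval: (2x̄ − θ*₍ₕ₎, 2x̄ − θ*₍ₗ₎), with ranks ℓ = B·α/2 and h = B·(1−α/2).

Percentile endpoints at ranks 1 and 24: θ*₍1₎ = 371.01, θ*₍24₎ = 411.67.
Basic interval reflects these around x̄:
  lower = 2 × 390.30 − 411.67 = 368.93
  upper = 2 × 390.30 − 371.01 = 409.59

(368.93, 409.59)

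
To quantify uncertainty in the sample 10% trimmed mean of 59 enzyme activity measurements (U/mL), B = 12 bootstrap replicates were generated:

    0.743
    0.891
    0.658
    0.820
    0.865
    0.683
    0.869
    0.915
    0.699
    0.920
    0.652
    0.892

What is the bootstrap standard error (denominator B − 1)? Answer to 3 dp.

SE* = 0.106

Bootstrap SE is the standard deviation of the 12 replicate 10% trimmed means.
Mean of replicates: (0.743 + 0.891 + 0.658 + 0.820 + 0.865 + 0.683 + 0.869 + 0.915 + 0.699 + 0.920 + 0.652 + 0.892) / 12 = 9.6070 / 12 = 0.8006
Sum of squared deviations: (−0.0576)² + (+0.0904)² + (−0.1426)² + (+0.0194)² + (+0.0644)² + (−0.1176)² + (+0.0684)² + (+0.1144)² + (−0.1016)² + (+0.1194)² + (−0.1486)² + (+0.0914)² = 0.1230
Variance = 0.1230 / 11 = 0.0112
SE* = √0.0112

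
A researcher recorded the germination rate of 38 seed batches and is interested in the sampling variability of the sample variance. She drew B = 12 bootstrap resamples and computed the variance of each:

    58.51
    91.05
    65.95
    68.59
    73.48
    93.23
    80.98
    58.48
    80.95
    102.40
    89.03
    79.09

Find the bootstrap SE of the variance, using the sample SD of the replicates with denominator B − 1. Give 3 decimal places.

SE* = 13.982

Bootstrap SE is the standard deviation of the 12 replicate variances.
Mean of replicates: (58.51 + 91.05 + 65.95 + 68.59 + 73.48 + 93.23 + 80.98 + 58.48 + 80.95 + 102.40 + 89.03 + 79.09) / 12 = 941.7400 / 12 = 78.4783
Sum of squared deviations: (−19.9683)² + (+12.5717)² + (−12.5283)² + (−9.8883)² + (−4.9983)² + (+14.7517)² + (+2.5017)² + (−19.9983)² + (+2.4717)² + (+23.9217)² + (+10.5517)² + (+0.6117)² = 2150.3732
Variance = 2150.3732 / 11 = 195.4885
SE* = √195.4885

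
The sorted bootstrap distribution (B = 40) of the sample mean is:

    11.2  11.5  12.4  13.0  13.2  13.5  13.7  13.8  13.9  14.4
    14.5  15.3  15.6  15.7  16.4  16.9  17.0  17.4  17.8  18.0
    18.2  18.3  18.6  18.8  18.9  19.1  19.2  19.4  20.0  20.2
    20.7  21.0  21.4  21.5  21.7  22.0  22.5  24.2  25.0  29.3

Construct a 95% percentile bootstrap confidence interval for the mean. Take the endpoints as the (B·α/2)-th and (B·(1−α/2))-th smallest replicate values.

α = 0.05; lower rank = 40 × 0.025 = 1; upper rank = 40 × 0.975 = 39.
The 1st smallest replicate is 11.2; the 39th is 25.0.

(11.2, 25.0)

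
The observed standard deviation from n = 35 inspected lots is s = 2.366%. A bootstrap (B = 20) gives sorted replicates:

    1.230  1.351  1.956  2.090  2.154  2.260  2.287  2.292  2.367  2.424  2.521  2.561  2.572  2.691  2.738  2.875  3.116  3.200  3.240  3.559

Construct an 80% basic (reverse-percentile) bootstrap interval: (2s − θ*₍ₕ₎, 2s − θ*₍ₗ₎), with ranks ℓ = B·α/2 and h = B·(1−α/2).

(1.532, 3.381)

Percentile endpoints at ranks 2 and 18: θ*₍2₎ = 1.351, θ*₍18₎ = 3.200.
Basic interval reflects these around s:
  lower = 2 × 2.366 − 3.200 = 1.532
  upper = 2 × 2.366 − 1.351 = 3.381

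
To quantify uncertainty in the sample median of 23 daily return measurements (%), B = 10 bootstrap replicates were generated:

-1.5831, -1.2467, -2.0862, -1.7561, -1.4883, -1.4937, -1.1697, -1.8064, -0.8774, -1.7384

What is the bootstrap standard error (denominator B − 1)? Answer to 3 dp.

SE* = 0.353

Bootstrap SE is the standard deviation of the 10 replicate medians.
Mean of replicates: ((-1.5831) + (-1.2467) + (-2.0862) + (-1.7561) + (-1.4883) + (-1.4937) + (-1.1697) + (-1.8064) + (-0.8774) + (-1.7384)) / 10 = -15.24600 / 10 = -1.52460
Sum of squared deviations: (−0.05850)² + (+0.27790)² + (−0.56160)² + (−0.23150)² + (+0.03630)² + (+0.03090)² + (+0.35490)² + (−0.28180)² + (+0.64720)² + (−0.21380)² = 1.12185
Variance = 1.12185 / 9 = 0.12465
SE* = √0.12465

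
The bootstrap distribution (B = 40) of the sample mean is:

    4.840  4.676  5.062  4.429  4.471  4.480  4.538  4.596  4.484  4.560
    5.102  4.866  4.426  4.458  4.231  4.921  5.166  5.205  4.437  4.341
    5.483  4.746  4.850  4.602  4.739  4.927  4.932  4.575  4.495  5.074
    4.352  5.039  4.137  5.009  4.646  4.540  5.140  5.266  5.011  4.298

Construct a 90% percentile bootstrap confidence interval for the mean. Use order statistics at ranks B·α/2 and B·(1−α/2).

(4.231, 5.205)

Sorted replicates: 4.137, 4.231, 4.298, 4.341, 4.352, 4.426, 4.429, 4.437, 4.458, 4.471, 4.480, 4.484, 4.495, 4.538, 4.540, 4.560, 4.575, 4.596, 4.602, 4.646, 4.676, 4.739, 4.746, 4.840, 4.850, 4.866, 4.921, 4.927, 4.932, 5.009, 5.011, 5.039, 5.062, 5.074, 5.102, 5.140, 5.166, 5.205, 5.266, 5.483
α = 0.10; lower rank = 40 × 0.050 = 2; upper rank = 40 × 0.950 = 38.
The 2nd smallest replicate is 4.231; the 38th is 5.205.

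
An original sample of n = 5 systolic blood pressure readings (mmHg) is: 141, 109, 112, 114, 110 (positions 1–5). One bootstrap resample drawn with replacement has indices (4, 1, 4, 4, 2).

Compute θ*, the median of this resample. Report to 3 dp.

θ* = 114.000

Resample values: 114, 141, 114, 114, 109.
Sorted: 109, 114, 114, 114, 141
Median = middle value = 114.000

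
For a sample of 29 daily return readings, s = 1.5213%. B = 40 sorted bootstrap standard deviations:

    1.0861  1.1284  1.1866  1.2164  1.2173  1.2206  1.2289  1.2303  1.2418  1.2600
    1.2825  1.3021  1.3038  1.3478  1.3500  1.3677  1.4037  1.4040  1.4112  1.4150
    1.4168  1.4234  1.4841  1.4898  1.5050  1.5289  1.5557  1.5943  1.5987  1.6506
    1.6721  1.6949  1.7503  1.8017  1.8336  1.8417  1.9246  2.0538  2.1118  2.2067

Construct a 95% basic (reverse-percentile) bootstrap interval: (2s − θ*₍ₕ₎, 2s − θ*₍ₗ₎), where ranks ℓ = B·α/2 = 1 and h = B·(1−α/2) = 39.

Percentile endpoints at ranks 1 and 39: θ*₍1₎ = 1.0861, θ*₍39₎ = 2.1118.
Basic interval reflects these around s:
  lower = 2 × 1.5213 − 2.1118 = 0.9308
  upper = 2 × 1.5213 − 1.0861 = 1.9565

(0.9308, 1.9565)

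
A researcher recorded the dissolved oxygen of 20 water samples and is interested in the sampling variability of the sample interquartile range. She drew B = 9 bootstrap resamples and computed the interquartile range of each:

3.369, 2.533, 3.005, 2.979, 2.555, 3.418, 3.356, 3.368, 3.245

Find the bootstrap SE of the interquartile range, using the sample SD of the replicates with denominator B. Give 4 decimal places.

SE* = 0.3289

Bootstrap SE is the standard deviation of the 9 replicate interquartile ranges.
Mean of replicates: (3.369 + 2.533 + 3.005 + 2.979 + 2.555 + 3.418 + 3.356 + 3.368 + 3.245) / 9 = 27.82800 / 9 = 3.09200
Sum of squared deviations: (+0.27700)² + (−0.55900)² + (−0.08700)² + (−0.11300)² + (−0.53700)² + (+0.32600)² + (+0.26400)² + (+0.27600)² + (+0.15300)² = 0.97347
Variance = 0.97347 / 9 = 0.10816
SE* = √0.10816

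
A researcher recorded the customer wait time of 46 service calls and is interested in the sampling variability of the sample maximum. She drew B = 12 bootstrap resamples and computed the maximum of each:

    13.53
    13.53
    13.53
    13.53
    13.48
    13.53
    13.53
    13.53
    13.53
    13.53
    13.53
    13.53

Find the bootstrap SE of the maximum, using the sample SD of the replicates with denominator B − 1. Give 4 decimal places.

SE* = 0.0144

Bootstrap SE is the standard deviation of the 12 replicate maximums.
Mean of replicates: (13.53 + 13.53 + 13.53 + 13.53 + 13.48 + 13.53 + 13.53 + 13.53 + 13.53 + 13.53 + 13.53 + 13.53) / 12 = 162.310000 / 12 = 13.525833
Sum of squared deviations: (+0.004167)² + (+0.004167)² + (+0.004167)² + (+0.004167)² + (−0.045833)² + (+0.004167)² + (+0.004167)² + (+0.004167)² + (+0.004167)² + (+0.004167)² + (+0.004167)² + (+0.004167)² = 0.002292
Variance = 0.002292 / 11 = 0.000208
SE* = √0.000208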